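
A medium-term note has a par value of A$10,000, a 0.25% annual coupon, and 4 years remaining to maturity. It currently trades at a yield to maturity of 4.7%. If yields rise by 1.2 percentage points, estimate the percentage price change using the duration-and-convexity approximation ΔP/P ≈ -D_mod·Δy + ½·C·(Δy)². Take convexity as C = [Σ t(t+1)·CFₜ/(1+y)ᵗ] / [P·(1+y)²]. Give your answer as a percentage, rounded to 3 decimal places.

With y = 0.047:
  t   CF        PV=CF/(1+0.047)^t    t·PV        t(t+1)·PV
  1        25.00        23.8777        23.8777          47.7555
  2        25.00        22.8059        45.6117         136.8352
  3        25.00        21.7821        65.3463         261.3853
  4    10,025.00     8,342.5276    33,370.1106     166,850.5529
  Σ                  8,410.9934    33,504.9464     167,296.5290
P = 8,410.9934; D_Mac = 3.98347 yrs; D_mod = 3.80465 yrs; C = 18.14455.
Duration effect: -3.80465 × (+0.012) = -0.045656
Convexity effect: 0.5 × 18.14455 × (0.012)² = +0.0013064
ΔP/P ≈ -0.045656 + 0.0013064 = -0.044349 = -4.4349%.

-4.435%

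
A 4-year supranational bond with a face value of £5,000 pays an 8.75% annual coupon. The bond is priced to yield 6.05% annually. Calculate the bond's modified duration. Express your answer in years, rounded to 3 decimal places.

3.361 years

Periodic yield y = 0.0605. First find Macaulay duration:
  t   CF        PV=CF/(1+0.0605)^t    t·PV
  1       437.50       412.5413       412.5413
  2       437.50       389.0064       778.0127
  3       437.50       366.8141     1,100.4423
  4     5,437.50     4,298.8924    17,195.5697
  Σ                  5,467.2542    19,486.5661
P = 5,467.2542; Macaulay duration = 19,486.5661 / 5,467.2542 = 3.56423 years.
Modified duration = D_Mac / (1 + y) = 3.56423 / 1.0605 = 3.36090 years.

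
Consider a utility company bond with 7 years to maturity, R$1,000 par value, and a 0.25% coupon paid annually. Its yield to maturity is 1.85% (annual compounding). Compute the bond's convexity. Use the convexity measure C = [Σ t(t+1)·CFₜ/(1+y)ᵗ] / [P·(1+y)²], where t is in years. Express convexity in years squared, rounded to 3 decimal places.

53.412

With y = 0.0185:
  t   CF        PV=CF/(1+0.0185)^t    t·PV        t(t+1)·PV
  1         2.50         2.4546         2.4546           4.9092
  2         2.50         2.4100         4.8200          14.4600
  3         2.50         2.3662         7.0987          28.3948
  4         2.50         2.3232         9.2930          46.4650
  5         2.50         2.2811        11.4053          68.4315
  6         2.50         2.2396        13.4377          94.0639
  7     1,002.50       881.7737     6,172.4160      49,379.3280
  Σ                    895.8485     6,220.9252      49,636.0523
P = 895.8485.
Convexity = Σ t(t+1)·PV / [P·(1+y)²] = 49,636.0523 / (895.8485 × 1.037342) = 53.41222.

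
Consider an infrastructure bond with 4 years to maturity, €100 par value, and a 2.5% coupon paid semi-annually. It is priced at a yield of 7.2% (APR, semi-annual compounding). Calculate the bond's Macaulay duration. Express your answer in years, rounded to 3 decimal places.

3.812 years

Periodic yield y = 0.036. Discount each cash flow and weight by its period:
  t   CF        PV=CF/(1+0.036)^t    t·PV
  1         1.25         1.2066         1.2066
  2         1.25         1.1646         2.3293
  3         1.25         1.1242         3.3725
  4         1.25         1.0851         4.3404
  5         1.25         1.0474         5.2370
  6         1.25         1.0110         6.0660
  7         1.25         0.9759         6.8311
  8       101.25        76.2987       610.3894
  Σ                     83.9134       639.7722
Price P = Σ PV = 83.9134.
Macaulay duration = Σ(t·PV) / P = 639.7722 / 83.9134 = 7.62420 half-year periods.
In years: 7.62420 / 2 = 3.81210 years.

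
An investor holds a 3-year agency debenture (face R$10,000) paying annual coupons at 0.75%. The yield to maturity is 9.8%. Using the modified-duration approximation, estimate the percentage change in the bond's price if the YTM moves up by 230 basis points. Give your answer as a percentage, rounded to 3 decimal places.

Periodic yield y = 0.098. Modified duration first:
  t   CF        PV=CF/(1+0.098)^t    t·PV
  1        75.00        68.3060        68.3060
  2        75.00        62.2095       124.4190
  3    10,075.00     7,610.9354    22,832.8061
  Σ                  7,741.4509    23,025.5311
P = 7,741.4509; D_Mac = 2.97432 yrs; D_mod = 2.97432/(1+0.098) = 2.70885 yrs.
ΔP/P ≈ -D_mod · Δy = -2.70885 × (+0.023) = -0.062304 = -6.2304%.

-6.230%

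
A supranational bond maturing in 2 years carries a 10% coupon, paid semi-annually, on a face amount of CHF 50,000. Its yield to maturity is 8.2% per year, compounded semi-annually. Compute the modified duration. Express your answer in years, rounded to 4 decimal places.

1.7907 years

Periodic yield y = 0.041. First find Macaulay duration:
  t   CF        PV=CF/(1+0.041)^t    t·PV
  1     2,500.00     2,401.5370     2,401.5370
  2     2,500.00     2,306.9520     4,613.9039
  3     2,500.00     2,216.0922     6,648.2765
  4    52,500.00    44,705.0295   178,820.1178
  Σ                 51,629.6106   192,483.8352
P = 51,629.6106; Macaulay duration = 192,483.8352 / 51,629.6106 = 3.72817 half-year periods = 1.86408 years.
Modified duration = D_Mac / (1 + y) = 1.86408 / 1.041 = 1.79067 years.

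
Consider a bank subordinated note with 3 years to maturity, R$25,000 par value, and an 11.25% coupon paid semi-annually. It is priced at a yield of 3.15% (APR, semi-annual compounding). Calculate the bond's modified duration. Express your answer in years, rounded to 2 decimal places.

2.63 years

Periodic yield y = 0.01575. First find Macaulay duration:
  t   CF        PV=CF/(1+0.01575)^t    t·PV
  1     1,406.25     1,384.4450     1,384.4450
  2     1,406.25     1,362.9781     2,725.9562
  3     1,406.25     1,341.8440     4,025.5321
  4     1,406.25     1,321.0377     5,284.1508
  5     1,406.25     1,300.5540     6,502.7699
  6    26,406.25    24,042.8388   144,257.0328
  Σ                 30,753.6976   164,179.8868
P = 30,753.6976; Macaulay duration = 164,179.8868 / 30,753.6976 = 5.33854 half-year periods = 2.66927 years.
Modified duration = D_Mac / (1 + y) = 2.66927 / 1.01575 = 2.62788 years.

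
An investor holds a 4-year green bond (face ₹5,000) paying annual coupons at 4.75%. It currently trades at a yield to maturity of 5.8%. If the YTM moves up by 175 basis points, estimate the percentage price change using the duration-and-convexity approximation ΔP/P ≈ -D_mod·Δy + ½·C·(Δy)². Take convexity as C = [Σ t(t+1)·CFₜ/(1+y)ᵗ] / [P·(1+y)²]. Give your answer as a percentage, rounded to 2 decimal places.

With y = 0.058:
  t   CF        PV=CF/(1+0.058)^t    t·PV        t(t+1)·PV
  1       237.50       224.4802       224.4802         448.9603
  2       237.50       212.1741       424.3481       1,273.0443
  3       237.50       200.5426       601.6278       2,406.5110
  4     5,237.50     4,180.0489    16,720.1957      83,600.9785
  Σ                  4,817.2457    17,970.6517      87,729.4942
P = 4,817.2457; D_Mac = 3.73048 yrs; D_mod = 3.52598 yrs; C = 16.26955.
Duration effect: -3.52598 × (+0.0175) = -0.061705
Convexity effect: 0.5 × 16.26955 × (0.0175)² = +0.0024913
ΔP/P ≈ -0.061705 + 0.0024913 = -0.059213 = -5.9213%.

-5.92%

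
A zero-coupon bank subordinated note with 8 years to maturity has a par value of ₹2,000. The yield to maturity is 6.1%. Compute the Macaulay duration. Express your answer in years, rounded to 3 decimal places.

8.000 years

A zero-coupon bond has a single cash flow at maturity, so its Macaulay duration equals its maturity: 8 years.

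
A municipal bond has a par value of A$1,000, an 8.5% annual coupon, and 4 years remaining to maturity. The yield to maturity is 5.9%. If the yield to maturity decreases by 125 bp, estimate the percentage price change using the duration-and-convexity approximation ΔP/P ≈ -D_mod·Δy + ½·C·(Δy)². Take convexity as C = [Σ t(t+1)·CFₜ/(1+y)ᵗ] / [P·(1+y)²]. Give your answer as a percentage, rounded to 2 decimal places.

With y = 0.059:
  t   CF        PV=CF/(1+0.059)^t    t·PV        t(t+1)·PV
  1        85.00        80.2644        80.2644         160.5288
  2        85.00        75.7926       151.5853         454.7558
  3        85.00        71.5700       214.7100         858.8401
  4     1,085.00       862.6724     3,450.6896      17,253.4478
  Σ                  1,090.2994     3,897.2492      18,727.5724
P = 1,090.2994; D_Mac = 3.57448 yrs; D_mod = 3.37533 yrs; C = 15.31594.
Duration effect: -3.37533 × (-0.0125) = +0.042192
Convexity effect: 0.5 × 15.31594 × (-0.0125)² = +0.0011966
ΔP/P ≈ +0.042192 + 0.0011966 = +0.043388 = +4.3388%.

+4.34%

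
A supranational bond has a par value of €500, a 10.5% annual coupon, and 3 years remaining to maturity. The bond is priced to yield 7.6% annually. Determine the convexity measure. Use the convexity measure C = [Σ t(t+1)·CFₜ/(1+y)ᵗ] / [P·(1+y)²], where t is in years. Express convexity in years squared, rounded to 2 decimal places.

With y = 0.076:
  t   CF        PV=CF/(1+0.076)^t    t·PV        t(t+1)·PV
  1        52.50        48.7918        48.7918          97.5836
  2        52.50        45.3456        90.6911         272.0734
  3       552.50       443.5019     1,330.5056       5,322.0226
  Σ                    537.6393     1,469.9886       5,691.6796
P = 537.6393.
Convexity = Σ t(t+1)·PV / [P·(1+y)²] = 5,691.6796 / (537.6393 × 1.157776) = 9.14376.

9.14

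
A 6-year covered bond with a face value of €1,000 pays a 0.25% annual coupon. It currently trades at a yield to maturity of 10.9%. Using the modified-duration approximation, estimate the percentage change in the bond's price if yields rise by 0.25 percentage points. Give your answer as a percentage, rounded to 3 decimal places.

-1.340%

Periodic yield y = 0.109. Modified duration first:
  t   CF        PV=CF/(1+0.109)^t    t·PV
  1         2.50         2.2543         2.2543
  2         2.50         2.0327         4.0654
  3         2.50         1.8329         5.4988
  4         2.50         1.6528         6.6111
  5         2.50         1.4903         7.4516
  6     1,002.50       538.8838     3,233.3026
  Σ                    548.1468     3,259.1839
P = 548.1468; D_Mac = 5.94582 yrs; D_mod = 5.94582/(1+0.109) = 5.36143 yrs.
ΔP/P ≈ -D_mod · Δy = -5.36143 × (+0.0025) = -0.013404 = -1.3404%.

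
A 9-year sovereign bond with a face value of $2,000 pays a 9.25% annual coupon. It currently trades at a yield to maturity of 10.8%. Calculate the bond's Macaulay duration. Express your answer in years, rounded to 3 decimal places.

Periodic yield y = 0.108. Discount each cash flow and weight by its year:
  t   CF        PV=CF/(1+0.108)^t    t·PV
  1       185.00       166.9675       166.9675
  2       185.00       150.6927       301.3854
  3       185.00       136.0042       408.0127
  4       185.00       122.7475       490.9900
  5       185.00       110.7830       553.9148
  6       185.00        99.9846       599.9077
  7       185.00        90.2388       631.6717
  8       185.00        81.4430       651.5438
  9     2,185.00       868.1477     7,813.3289
  Σ                  1,827.0090    11,617.7226
Price P = Σ PV = 1,827.0090.
Macaulay duration = Σ(t·PV) / P = 11,617.7226 / 1,827.0090 = 6.35888 years.

6.359 years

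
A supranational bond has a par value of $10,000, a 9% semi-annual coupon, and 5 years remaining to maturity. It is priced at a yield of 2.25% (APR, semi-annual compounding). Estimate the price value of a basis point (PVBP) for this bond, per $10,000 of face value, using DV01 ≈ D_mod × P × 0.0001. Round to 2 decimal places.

Periodic yield y = 0.01125.
  t   CF        PV=CF/(1+0.01125)^t    t·PV
  1       450.00       444.9938       444.9938
  2       450.00       440.0433       880.0867
  3       450.00       435.1479     1,305.4438
  4       450.00       430.3070     1,721.2279
  5       450.00       425.5199     2,127.5993
  6       450.00       420.7860     2,524.7161
  7       450.00       416.1048     2,912.7339
  8       450.00       411.4757     3,291.8059
  9       450.00       406.8981     3,662.0832
  10   10,450.00     9,343.9594    93,439.5943
  Σ                 13,175.2361   112,310.2850
P = 13,175.2361; D_Mac = 8.52435 half-year periods = 4.26217 yrs; D_mod = 4.21476 yrs.
DV01 ≈ 4.21476 × 13,175.2361 × 0.0001 = 5.553043.

$5.55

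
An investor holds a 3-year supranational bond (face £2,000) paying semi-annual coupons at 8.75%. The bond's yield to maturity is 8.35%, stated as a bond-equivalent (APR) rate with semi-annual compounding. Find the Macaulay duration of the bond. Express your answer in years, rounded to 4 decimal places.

2.7044 years

Periodic yield y = 0.04175. Discount each cash flow and weight by its period:
  t   CF        PV=CF/(1+0.04175)^t    t·PV
  1        87.50        83.9933        83.9933
  2        87.50        80.6271       161.2542
  3        87.50        77.3958       232.1875
  4        87.50        74.2940       297.1762
  5        87.50        71.3166       356.5829
  6     2,087.50     1,633.2228     9,799.3367
  Σ                  2,020.8496    10,930.5307
Price P = Σ PV = 2,020.8496.
Macaulay duration = Σ(t·PV) / P = 10,930.5307 / 2,020.8496 = 5.40888 half-year periods.
In years: 5.40888 / 2 = 2.70444 years.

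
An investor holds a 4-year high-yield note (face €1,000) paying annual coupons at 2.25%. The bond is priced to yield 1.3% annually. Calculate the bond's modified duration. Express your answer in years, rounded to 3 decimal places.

Periodic yield y = 0.013. First find Macaulay duration:
  t   CF        PV=CF/(1+0.013)^t    t·PV
  1        22.50        22.2113        22.2113
  2        22.50        21.9262        43.8524
  3        22.50        21.6448        64.9345
  4     1,022.50       971.0141     3,884.0564
  Σ                  1,036.7964     4,015.0546
P = 1,036.7964; Macaulay duration = 4,015.0546 / 1,036.7964 = 3.87256 years.
Modified duration = D_Mac / (1 + y) = 3.87256 / 1.013 = 3.82286 years.

3.823 years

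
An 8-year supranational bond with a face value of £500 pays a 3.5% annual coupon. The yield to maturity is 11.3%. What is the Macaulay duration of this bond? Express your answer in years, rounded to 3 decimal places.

Periodic yield y = 0.113. Discount each cash flow and weight by its year:
  t   CF        PV=CF/(1+0.113)^t    t·PV
  1        17.50        15.7233        15.7233
  2        17.50        14.1269        28.2539
  3        17.50        12.6927        38.0780
  4        17.50        11.4040        45.6160
  5        17.50        10.2462        51.2309
  6        17.50         9.2059        55.2355
  7        17.50         8.2713        57.8989
  8       517.50       219.7602     1,758.0816
  Σ                    301.4304     2,050.1180
Price P = Σ PV = 301.4304.
Macaulay duration = Σ(t·PV) / P = 2,050.1180 / 301.4304 = 6.80130 years.

6.801 years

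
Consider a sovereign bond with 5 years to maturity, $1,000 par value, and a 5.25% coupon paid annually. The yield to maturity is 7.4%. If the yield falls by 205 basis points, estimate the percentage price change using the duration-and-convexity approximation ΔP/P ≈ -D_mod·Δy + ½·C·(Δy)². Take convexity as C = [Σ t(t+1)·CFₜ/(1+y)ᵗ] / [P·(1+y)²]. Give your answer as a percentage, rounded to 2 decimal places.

With y = 0.074:
  t   CF        PV=CF/(1+0.074)^t    t·PV        t(t+1)·PV
  1        52.50        48.8827        48.8827          97.7654
  2        52.50        45.5146        91.0292         273.0876
  3        52.50        42.3786       127.1358         508.5430
  4        52.50        39.4586       157.8346         789.1729
  5     1,052.50       736.5474     3,682.7370      22,096.4218
  Σ                    912.7819     4,107.6192      23,764.9908
P = 912.7819; D_Mac = 4.50011 yrs; D_mod = 4.19005 yrs; C = 22.57159.
Duration effect: -4.19005 × (-0.0205) = +0.085896
Convexity effect: 0.5 × 22.57159 × (-0.0205)² = +0.0047429
ΔP/P ≈ +0.085896 + 0.0047429 = +0.090639 = +9.0639%.

+9.06%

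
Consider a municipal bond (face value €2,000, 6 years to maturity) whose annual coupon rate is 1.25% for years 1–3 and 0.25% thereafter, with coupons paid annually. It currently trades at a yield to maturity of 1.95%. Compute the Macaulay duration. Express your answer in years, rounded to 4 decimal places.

5.8375 years

Periodic yield y = 0.0195. Discount each cash flow and weight by its year:
  t   CF        PV=CF/(1+0.0195)^t    t·PV
  1        25.00        24.5218        24.5218
  2        25.00        24.0528        48.1056
  3        25.00        23.5927        70.7782
  4         5.00         4.6283        18.5132
  5         5.00         4.5398        22.6989
  6     2,005.00     1,785.6280    10,713.7682
  Σ                  1,866.9635    10,898.3859
Price P = Σ PV = 1,866.9635.
Macaulay duration = Σ(t·PV) / P = 10,898.3859 / 1,866.9635 = 5.83749 years.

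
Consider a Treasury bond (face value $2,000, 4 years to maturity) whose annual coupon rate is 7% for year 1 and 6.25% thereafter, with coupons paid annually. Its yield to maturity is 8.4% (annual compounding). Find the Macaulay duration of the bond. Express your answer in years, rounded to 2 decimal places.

3.63 years

Periodic yield y = 0.084. Discount each cash flow and weight by its year:
  t   CF        PV=CF/(1+0.084)^t    t·PV
  1       140.00       129.1513       129.1513
  2       125.00       106.3779       212.7558
  3       125.00        98.1346       294.4038
  4     2,125.00     1,539.0113     6,156.0452
  Σ                  1,872.6751     6,792.3561
Price P = Σ PV = 1,872.6751.
Macaulay duration = Σ(t·PV) / P = 6,792.3561 / 1,872.6751 = 3.62709 years.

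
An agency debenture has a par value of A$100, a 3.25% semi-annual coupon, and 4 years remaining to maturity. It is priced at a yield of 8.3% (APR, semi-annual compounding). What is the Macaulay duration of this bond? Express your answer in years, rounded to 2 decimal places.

3.76 years

Periodic yield y = 0.0415. Discount each cash flow and weight by its period:
  t   CF        PV=CF/(1+0.0415)^t    t·PV
  1        1.625         1.5602         1.5602
  2        1.625         1.4981         2.9962
  3        1.625         1.4384         4.3152
  4        1.625         1.3811         5.5243
  5        1.625         1.3260         6.6302
  6        1.625         1.2732         7.6392
  7        1.625         1.2225         8.5573
  8      101.625        73.4051       587.2410
  Σ                     83.1046       624.4635
Price P = Σ PV = 83.1046.
Macaulay duration = Σ(t·PV) / P = 624.4635 / 83.1046 = 7.51419 half-year periods.
In years: 7.51419 / 2 = 3.75709 years.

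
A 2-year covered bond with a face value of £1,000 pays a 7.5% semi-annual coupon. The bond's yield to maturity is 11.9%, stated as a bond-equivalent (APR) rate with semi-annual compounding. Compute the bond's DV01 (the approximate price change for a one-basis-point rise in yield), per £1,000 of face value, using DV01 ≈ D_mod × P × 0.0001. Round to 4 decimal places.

£0.1647

Periodic yield y = 0.0595.
  t   CF        PV=CF/(1+0.0595)^t    t·PV
  1        37.50        35.3941        35.3941
  2        37.50        33.4064        66.8127
  3        37.50        31.5303        94.5910
  4     1,037.50       823.3496     3,293.3983
  Σ                    923.6803     3,490.1960
P = 923.6803; D_Mac = 3.77858 half-year periods = 1.88929 yrs; D_mod = 1.78319 yrs.
DV01 ≈ 1.78319 × 923.6803 × 0.0001 = 0.164710.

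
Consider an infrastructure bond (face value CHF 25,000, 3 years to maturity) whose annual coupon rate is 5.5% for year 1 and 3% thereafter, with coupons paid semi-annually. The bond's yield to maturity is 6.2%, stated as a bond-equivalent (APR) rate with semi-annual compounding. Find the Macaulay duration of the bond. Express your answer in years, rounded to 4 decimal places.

2.8308 years

Periodic yield y = 0.031. Discount each cash flow and weight by its period:
  t   CF        PV=CF/(1+0.031)^t    t·PV
  1       687.50       666.8283       666.8283
  2       687.50       646.7782     1,293.5564
  3       375.00       342.1805     1,026.5415
  4       375.00       331.8919     1,327.5675
  5       375.00       321.9126     1,609.5629
  6    25,375.00    21,127.7894   126,766.7364
  Σ                 23,437.3809   132,690.7930
Price P = Σ PV = 23,437.3809.
Macaulay duration = Σ(t·PV) / P = 132,690.7930 / 23,437.3809 = 5.66150 half-year periods.
In years: 5.66150 / 2 = 2.83075 years.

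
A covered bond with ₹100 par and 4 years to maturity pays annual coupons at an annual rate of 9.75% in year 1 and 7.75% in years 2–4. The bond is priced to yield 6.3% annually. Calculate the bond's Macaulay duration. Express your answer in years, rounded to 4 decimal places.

3.5538 years

Periodic yield y = 0.063. Discount each cash flow and weight by its year:
  t   CF        PV=CF/(1+0.063)^t    t·PV
  1         9.75         9.1722         9.1722
  2         7.75         6.8586        13.7172
  3         7.75         6.4521        19.3563
  4       107.75        84.3887       337.5547
  Σ                    106.8715       379.8004
Price P = Σ PV = 106.8715.
Macaulay duration = Σ(t·PV) / P = 379.8004 / 106.8715 = 3.55380 years.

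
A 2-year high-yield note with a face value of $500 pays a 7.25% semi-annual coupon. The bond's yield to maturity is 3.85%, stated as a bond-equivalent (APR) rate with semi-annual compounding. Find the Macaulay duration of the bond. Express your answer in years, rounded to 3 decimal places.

Periodic yield y = 0.01925. Discount each cash flow and weight by its period:
  t   CF        PV=CF/(1+0.01925)^t    t·PV
  1       18.125        17.7827        17.7827
  2       18.125        17.4468        34.8937
  3       18.125        17.1173        51.3520
  4      518.125       480.0778     1,920.3114
  Σ                    532.4247     2,024.3397
Price P = Σ PV = 532.4247.
Macaulay duration = Σ(t·PV) / P = 2,024.3397 / 532.4247 = 3.80211 half-year periods.
In years: 3.80211 / 2 = 1.90106 years.

1.901 years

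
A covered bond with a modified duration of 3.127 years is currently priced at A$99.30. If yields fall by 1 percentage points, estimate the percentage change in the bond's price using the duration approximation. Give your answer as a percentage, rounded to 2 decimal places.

+3.13%

Duration approximation: ΔP/P ≈ -D_mod · Δy = -3.127 × (-0.01) = +0.031270.
As a percentage: +3.1270%.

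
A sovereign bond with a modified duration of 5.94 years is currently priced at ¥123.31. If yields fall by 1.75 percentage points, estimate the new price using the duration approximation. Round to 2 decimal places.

Duration approximation: ΔP/P ≈ -D_mod · Δy = -5.94 × (-0.0175) = +0.103950.
New price ≈ 123.31 × (1 + 0.103950) = 136.1280745.

¥136.13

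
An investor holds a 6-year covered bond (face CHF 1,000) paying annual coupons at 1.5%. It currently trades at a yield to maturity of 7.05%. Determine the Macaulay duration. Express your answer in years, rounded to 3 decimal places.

5.738 years

Periodic yield y = 0.0705. Discount each cash flow and weight by its year:
  t   CF        PV=CF/(1+0.0705)^t    t·PV
  1        15.00        14.0121        14.0121
  2        15.00        13.0893        26.1787
  3        15.00        12.2273        36.6820
  4        15.00        11.4221        45.6883
  5        15.00        10.6698        53.3492
  6     1,015.00       674.4442     4,046.6651
  Σ                    735.8649     4,222.5753
Price P = Σ PV = 735.8649.
Macaulay duration = Σ(t·PV) / P = 4,222.5753 / 735.8649 = 5.73825 years.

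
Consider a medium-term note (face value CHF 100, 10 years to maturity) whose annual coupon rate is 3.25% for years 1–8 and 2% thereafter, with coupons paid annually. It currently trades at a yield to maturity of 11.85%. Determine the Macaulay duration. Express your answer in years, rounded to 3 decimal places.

8.021 years

Periodic yield y = 0.1185. Discount each cash flow and weight by its year:
  t   CF        PV=CF/(1+0.1185)^t    t·PV
  1         3.25         2.9057         2.9057
  2         3.25         2.5978         5.1957
  3         3.25         2.3226         6.9678
  4         3.25         2.0765         8.3061
  5         3.25         1.8565         9.2827
  6         3.25         1.6598         9.9591
  7         3.25         1.4840        10.3879
  8         3.25         1.3268        10.6142
  9         2.00         0.7300         6.5697
  10      102.00        33.2844       332.8437
  Σ                     50.2441       403.0326
Price P = Σ PV = 50.2441.
Macaulay duration = Σ(t·PV) / P = 403.0326 / 50.2441 = 8.02149 years.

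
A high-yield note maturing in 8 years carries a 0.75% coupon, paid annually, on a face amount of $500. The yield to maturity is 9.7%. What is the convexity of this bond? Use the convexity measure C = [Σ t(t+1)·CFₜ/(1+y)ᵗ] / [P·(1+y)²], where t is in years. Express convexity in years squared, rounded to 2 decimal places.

56.79

With y = 0.097:
  t   CF        PV=CF/(1+0.097)^t    t·PV        t(t+1)·PV
  1         3.75         3.4184         3.4184           6.8368
  2         3.75         3.1161         6.2323          18.6969
  3         3.75         2.8406         8.5218          34.0873
  4         3.75         2.5894        10.3577          51.7887
  5         3.75         2.3605        11.8023          70.8140
  6         3.75         2.1517        12.9105          90.3734
  7         3.75         1.9615        13.7304         109.8431
  8       503.75       240.1939     1,921.5515      17,293.9634
  Σ                    258.6322     1,988.5250      17,676.4037
P = 258.6322.
Convexity = Σ t(t+1)·PV / [P·(1+y)²] = 17,676.4037 / (258.6322 × 1.203409) = 56.79342.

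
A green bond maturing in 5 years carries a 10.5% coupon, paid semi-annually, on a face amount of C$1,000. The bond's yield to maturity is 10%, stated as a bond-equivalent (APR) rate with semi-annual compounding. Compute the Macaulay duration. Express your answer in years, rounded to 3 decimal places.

4.025 years

Periodic yield y = 0.05. Discount each cash flow and weight by its period:
  t   CF        PV=CF/(1+0.05)^t    t·PV
  1        52.50        50.0000        50.0000
  2        52.50        47.6190        95.2381
  3        52.50        45.3515       136.0544
  4        52.50        43.1919       172.7675
  5        52.50        41.1351       205.6756
  6        52.50        39.1763       235.0578
  7        52.50        37.3108       261.1754
  8        52.50        35.5341       284.2725
  9        52.50        33.8420       304.5777
  10    1,052.50       646.1437     6,461.4370
  Σ                  1,019.3043     8,206.2561
Price P = Σ PV = 1,019.3043.
Macaulay duration = Σ(t·PV) / P = 8,206.2561 / 1,019.3043 = 8.05084 half-year periods.
In years: 8.05084 / 2 = 4.02542 years.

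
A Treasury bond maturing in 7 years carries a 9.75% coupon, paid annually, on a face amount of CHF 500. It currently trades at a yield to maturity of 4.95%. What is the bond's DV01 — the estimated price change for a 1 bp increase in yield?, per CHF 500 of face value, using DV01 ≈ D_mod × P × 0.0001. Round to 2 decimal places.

CHF 0.34

Periodic yield y = 0.0495.
  t   CF        PV=CF/(1+0.0495)^t    t·PV
  1        48.75        46.4507        46.4507
  2        48.75        44.2598        88.5197
  3        48.75        42.1723       126.5169
  4        48.75        40.1832       160.7329
  5        48.75        38.2880       191.4399
  6        48.75        36.4821       218.8927
  7       548.75       391.2888     2,739.0217
  Σ                    639.1250     3,571.5744
P = 639.1250; D_Mac = 5.58823 yrs; D_mod = 5.32466 yrs.
DV01 ≈ 5.32466 × 639.1250 × 0.0001 = 0.340312.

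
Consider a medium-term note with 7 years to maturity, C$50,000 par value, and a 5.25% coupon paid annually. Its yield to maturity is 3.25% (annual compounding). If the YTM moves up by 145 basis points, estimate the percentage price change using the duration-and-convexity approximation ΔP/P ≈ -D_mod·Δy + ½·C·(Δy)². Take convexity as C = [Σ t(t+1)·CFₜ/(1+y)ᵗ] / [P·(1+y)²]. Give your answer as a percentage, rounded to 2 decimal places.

With y = 0.0325:
  t   CF        PV=CF/(1+0.0325)^t    t·PV        t(t+1)·PV
  1     2,625.00     2,542.3729     2,542.3729       5,084.7458
  2     2,625.00     2,462.3466     4,924.6932      14,774.0797
  3     2,625.00     2,384.8393     7,154.5180      28,618.0721
  4     2,625.00     2,309.7718     9,239.0870      46,195.4351
  5     2,625.00     2,237.0671    11,185.3354      67,112.0123
  6     2,625.00     2,166.6509    12,999.9055      90,999.3387
  7    52,625.00    42,068.9514   294,482.6595   2,355,861.2757
  Σ                 56,171.9999   342,528.5715   2,608,644.9593
P = 56,171.9999; D_Mac = 6.09785 yrs; D_mod = 5.90591 yrs; C = 43.56272.
Duration effect: -5.90591 × (+0.0145) = -0.085636
Convexity effect: 0.5 × 43.56272 × (0.0145)² = +0.0045795
ΔP/P ≈ -0.085636 + 0.0045795 = -0.081056 = -8.1056%.

-8.11%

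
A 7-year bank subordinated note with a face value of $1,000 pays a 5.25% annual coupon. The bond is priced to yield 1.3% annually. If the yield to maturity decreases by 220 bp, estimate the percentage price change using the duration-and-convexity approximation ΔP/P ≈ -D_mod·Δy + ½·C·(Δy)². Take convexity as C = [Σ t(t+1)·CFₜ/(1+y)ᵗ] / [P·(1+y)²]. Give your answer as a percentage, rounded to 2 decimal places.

With y = 0.013:
  t   CF        PV=CF/(1+0.013)^t    t·PV        t(t+1)·PV
  1        52.50        51.8263        51.8263         103.6525
  2        52.50        51.1612       102.3223         306.9670
  3        52.50        50.5046       151.5138         606.0552
  4        52.50        49.8565       199.4259         997.1294
  5        52.50        49.2167       246.0833       1,476.4996
  6        52.50        48.5850       291.5103       2,040.5720
  7     1,052.50       961.5148     6,730.6038      53,844.8305
  Σ                  1,262.6650     7,773.2856      59,375.7062
P = 1,262.6650; D_Mac = 6.15625 yrs; D_mod = 6.07725 yrs; C = 45.82492.
Duration effect: -6.07725 × (-0.022) = +0.133699
Convexity effect: 0.5 × 45.82492 × (-0.022)² = +0.0110896
ΔP/P ≈ +0.133699 + 0.0110896 = +0.144789 = +14.4789%.

+14.48%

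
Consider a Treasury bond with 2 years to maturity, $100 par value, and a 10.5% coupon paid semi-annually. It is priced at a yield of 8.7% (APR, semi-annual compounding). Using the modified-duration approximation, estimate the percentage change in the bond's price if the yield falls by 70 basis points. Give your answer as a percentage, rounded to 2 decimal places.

+1.25%

Periodic yield y = 0.0435. Modified duration first:
  t   CF        PV=CF/(1+0.0435)^t    t·PV
  1         5.25         5.0311         5.0311
  2         5.25         4.8214         9.6428
  3         5.25         4.6204        13.8613
  4       105.25        88.7672       355.0686
  Σ                    103.2401       383.6039
P = 103.2401; D_Mac = 3.71565 half-year periods = 1.85782 yrs; D_mod = 1.85782/(1+0.0435) = 1.78038 yrs.
ΔP/P ≈ -D_mod · Δy = -1.78038 × (-0.007) = +0.012463 = +1.2463%.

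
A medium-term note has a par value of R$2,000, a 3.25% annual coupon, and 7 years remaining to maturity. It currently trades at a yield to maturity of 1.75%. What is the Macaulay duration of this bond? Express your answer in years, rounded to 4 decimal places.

6.4063 years

Periodic yield y = 0.0175. Discount each cash flow and weight by its year:
  t   CF        PV=CF/(1+0.0175)^t    t·PV
  1        65.00        63.8821        63.8821
  2        65.00        62.7834       125.5667
  3        65.00        61.7035       185.1106
  4        65.00        60.6423       242.5692
  5        65.00        59.5993       297.9966
  6        65.00        58.5743       351.4456
  7     2,065.00     1,828.8544    12,801.9808
  Σ                  2,196.0392    14,068.5516
Price P = Σ PV = 2,196.0392.
Macaulay duration = Σ(t·PV) / P = 14,068.5516 / 2,196.0392 = 6.40633 years.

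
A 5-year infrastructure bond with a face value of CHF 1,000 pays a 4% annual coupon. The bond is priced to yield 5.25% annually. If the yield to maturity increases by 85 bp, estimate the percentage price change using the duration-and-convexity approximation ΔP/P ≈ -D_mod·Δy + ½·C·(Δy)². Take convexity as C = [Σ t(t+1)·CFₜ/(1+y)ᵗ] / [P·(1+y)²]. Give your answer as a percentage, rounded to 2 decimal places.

With y = 0.0525:
  t   CF        PV=CF/(1+0.0525)^t    t·PV        t(t+1)·PV
  1        40.00        38.0048        38.0048          76.0095
  2        40.00        36.1090        72.2181         216.6542
  3        40.00        34.3079       102.9236         411.6944
  4        40.00        32.5965       130.3862         651.9309
  5     1,040.00       805.2353     4,026.1766      24,157.0596
  Σ                    946.2535     4,369.7092      25,513.3486
P = 946.2535; D_Mac = 4.61791 yrs; D_mod = 4.38756 yrs; C = 24.33973.
Duration effect: -4.38756 × (+0.0085) = -0.037294
Convexity effect: 0.5 × 24.33973 × (0.0085)² = +0.0008793
ΔP/P ≈ -0.037294 + 0.0008793 = -0.036415 = -3.6415%.

-3.64%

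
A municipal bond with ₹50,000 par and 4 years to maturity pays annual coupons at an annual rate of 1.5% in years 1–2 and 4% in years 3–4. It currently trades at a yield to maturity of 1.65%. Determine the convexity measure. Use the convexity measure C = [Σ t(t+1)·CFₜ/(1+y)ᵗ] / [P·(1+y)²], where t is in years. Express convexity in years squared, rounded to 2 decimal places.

With y = 0.0165:
  t   CF        PV=CF/(1+0.0165)^t    t·PV        t(t+1)·PV
  1       750.00       737.8259       737.8259       1,475.6517
  2       750.00       725.8494     1,451.6987       4,355.0962
  3     2,000.00     1,904.1793     5,712.5380      22,850.1520
  4    52,000.00    48,705.0296   194,820.1185     974,100.5923
  Σ                 52,072.8842   202,722.1810   1,002,781.4921
P = 52,072.8842.
Convexity = Σ t(t+1)·PV / [P·(1+y)²] = 1,002,781.4921 / (52,072.8842 × 1.033272) = 18.63717.

18.64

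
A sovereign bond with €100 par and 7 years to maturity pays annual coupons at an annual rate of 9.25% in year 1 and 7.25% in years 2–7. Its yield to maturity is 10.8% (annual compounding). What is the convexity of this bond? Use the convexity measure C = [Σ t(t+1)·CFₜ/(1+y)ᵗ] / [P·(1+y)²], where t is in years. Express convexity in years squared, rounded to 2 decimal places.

With y = 0.108:
  t   CF        PV=CF/(1+0.108)^t    t·PV        t(t+1)·PV
  1         9.25         8.3484         8.3484          16.6968
  2         7.25         5.9055        11.8110          35.4331
  3         7.25         5.3299        15.9897          63.9588
  4         7.25         4.8104        19.2415          96.2075
  5         7.25         4.3415        21.7075         130.2448
  6         7.25         3.9183        23.5099         164.5693
  7       107.25        52.3141       366.1989       2,929.5911
  Σ                     84.9681       466.8069       3,436.7013
P = 84.9681.
Convexity = Σ t(t+1)·PV / [P·(1+y)²] = 3,436.7013 / (84.9681 × 1.227664) = 32.94628.

32.95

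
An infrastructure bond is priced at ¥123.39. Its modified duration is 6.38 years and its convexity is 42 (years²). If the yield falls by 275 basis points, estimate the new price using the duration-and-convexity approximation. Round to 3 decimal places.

¥146.998

Duration effect: -D_mod·Δy = -6.38 × (-0.0275) = +0.175450
Convexity effect: ½·C·(Δy)² = 0.5 × 42 × (-0.0275)² = +0.01588125
ΔP/P ≈ +0.175450 + 0.01588125 = +0.19133125
New price ≈ 123.39 × (1 + 0.19133125) = 146.9983629375.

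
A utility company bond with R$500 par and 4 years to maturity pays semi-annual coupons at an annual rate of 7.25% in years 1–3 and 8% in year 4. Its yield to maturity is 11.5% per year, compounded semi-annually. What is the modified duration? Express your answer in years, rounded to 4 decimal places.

3.3134 years

Periodic yield y = 0.0575. First find Macaulay duration:
  t   CF        PV=CF/(1+0.0575)^t    t·PV
  1       18.125        17.1395        17.1395
  2       18.125        16.2075        32.4151
  3       18.125        15.3263        45.9789
  4       18.125        14.4929        57.9718
  5       18.125        13.7049        68.5245
  6       18.125        12.9597        77.7583
  7       20.000        13.5228        94.6598
  8      520.000       332.4760     2,659.8082
  Σ                    435.8297     3,054.2560
P = 435.8297; Macaulay duration = 3,054.2560 / 435.8297 = 7.00791 half-year periods = 3.50396 years.
Modified duration = D_Mac / (1 + y) = 3.50396 / 1.0575 = 3.31343 years.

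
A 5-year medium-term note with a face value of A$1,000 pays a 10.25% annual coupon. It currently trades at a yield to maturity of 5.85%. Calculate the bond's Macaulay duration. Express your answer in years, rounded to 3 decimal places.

Periodic yield y = 0.0585. Discount each cash flow and weight by its year:
  t   CF        PV=CF/(1+0.0585)^t    t·PV
  1       102.50        96.8351        96.8351
  2       102.50        91.4834       182.9667
  3       102.50        86.4274       259.2821
  4       102.50        81.6508       326.6032
  5     1,102.50       829.7061     4,148.5305
  Σ                  1,186.1028     5,014.2177
Price P = Σ PV = 1,186.1028.
Macaulay duration = Σ(t·PV) / P = 5,014.2177 / 1,186.1028 = 4.22747 years.

4.227 years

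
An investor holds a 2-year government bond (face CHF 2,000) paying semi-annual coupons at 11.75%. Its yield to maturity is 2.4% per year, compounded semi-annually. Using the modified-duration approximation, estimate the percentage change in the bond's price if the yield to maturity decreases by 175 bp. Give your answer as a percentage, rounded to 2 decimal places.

Periodic yield y = 0.012. Modified duration first:
  t   CF        PV=CF/(1+0.012)^t    t·PV
  1       117.50       116.1067       116.1067
  2       117.50       114.7300       229.4599
  3       117.50       113.3695       340.1086
  4     2,117.50     2,018.8375     8,075.3501
  Σ                  2,363.0437     8,761.0253
P = 2,363.0437; D_Mac = 3.70752 half-year periods = 1.85376 yrs; D_mod = 1.85376/(1+0.012) = 1.83178 yrs.
ΔP/P ≈ -D_mod · Δy = -1.83178 × (-0.0175) = +0.032056 = +3.2056%.

+3.21%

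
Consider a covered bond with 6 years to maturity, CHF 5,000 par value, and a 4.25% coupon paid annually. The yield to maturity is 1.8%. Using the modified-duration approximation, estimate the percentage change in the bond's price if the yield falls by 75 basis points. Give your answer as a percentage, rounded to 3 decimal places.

Periodic yield y = 0.018. Modified duration first:
  t   CF        PV=CF/(1+0.018)^t    t·PV
  1       212.50       208.7426       208.7426
  2       212.50       205.0517       410.1034
  3       212.50       201.4260       604.2781
  4       212.50       197.8645       791.4579
  5       212.50       194.3659       971.8294
  6     5,212.50     4,683.3800    28,100.2802
  Σ                  5,690.8308    31,086.6917
P = 5,690.8308; D_Mac = 5.46259 yrs; D_mod = 5.46259/(1+0.018) = 5.36600 yrs.
ΔP/P ≈ -D_mod · Δy = -5.36600 × (-0.0075) = +0.040245 = +4.0245%.

+4.025%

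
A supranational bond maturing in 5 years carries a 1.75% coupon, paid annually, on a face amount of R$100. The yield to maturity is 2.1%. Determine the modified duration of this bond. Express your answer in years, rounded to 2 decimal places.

Periodic yield y = 0.021. First find Macaulay duration:
  t   CF        PV=CF/(1+0.021)^t    t·PV
  1         1.75         1.7140         1.7140
  2         1.75         1.6788         3.3575
  3         1.75         1.6442         4.9327
  4         1.75         1.6104         6.4416
  5       101.75        91.7077       458.5384
  Σ                     98.3551       474.9842
P = 98.3551; Macaulay duration = 474.9842 / 98.3551 = 4.82928 years.
Modified duration = D_Mac / (1 + y) = 4.82928 / 1.021 = 4.72995 years.

4.73 years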